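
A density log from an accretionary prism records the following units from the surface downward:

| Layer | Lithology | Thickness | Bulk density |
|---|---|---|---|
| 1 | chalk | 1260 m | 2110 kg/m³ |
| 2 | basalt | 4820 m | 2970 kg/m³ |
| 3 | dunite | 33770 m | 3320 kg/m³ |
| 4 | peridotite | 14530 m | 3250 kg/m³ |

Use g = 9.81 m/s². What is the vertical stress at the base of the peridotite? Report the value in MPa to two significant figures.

chalk: 2110 kg/m³ × 9.81 m/s² × 1260 m = 2.608×10^7 Pa = 26.08 MPa
basalt: 2970 kg/m³ × 9.81 m/s² × 4820 m = 1.404×10^8 Pa = 140.4 MPa
dunite: 3320 kg/m³ × 9.81 m/s² × 33770 m = 1.100×10^9 Pa = 1100 MPa
peridotite: 3250 kg/m³ × 9.81 m/s² × 14530 m = 4.633×10^8 Pa = 463.3 MPa
Total = 26.08 + 140.4 + 1100 + 463.3 = 1729.6 MPa

1700 MPa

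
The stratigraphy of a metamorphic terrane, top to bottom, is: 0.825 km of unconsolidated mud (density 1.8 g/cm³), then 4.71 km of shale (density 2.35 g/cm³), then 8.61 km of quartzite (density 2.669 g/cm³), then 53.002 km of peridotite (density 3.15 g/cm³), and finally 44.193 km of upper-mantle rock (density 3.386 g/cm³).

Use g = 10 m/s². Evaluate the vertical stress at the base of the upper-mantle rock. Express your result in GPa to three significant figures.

3.52 GPa

unconsolidated mud: 1800 kg/m³ × 10 m/s² × 825 m = 1.485×10^7 Pa = 0.01485 GPa
shale: 2350 kg/m³ × 10 m/s² × 4710 m = 1.107×10^8 Pa = 0.1107 GPa
quartzite: 2669 kg/m³ × 10 m/s² × 8610 m = 2.298×10^8 Pa = 0.2298 GPa
peridotite: 3150 kg/m³ × 10 m/s² × 53002 m = 1.670×10^9 Pa = 1.670 GPa
upper-mantle rock: 3386 kg/m³ × 10 m/s² × 44193 m = 1.496×10^9 Pa = 1.496 GPa
Total = 0.01485 + 0.1107 + 0.2298 + 1.670 + 1.496 = 3.5213 GPa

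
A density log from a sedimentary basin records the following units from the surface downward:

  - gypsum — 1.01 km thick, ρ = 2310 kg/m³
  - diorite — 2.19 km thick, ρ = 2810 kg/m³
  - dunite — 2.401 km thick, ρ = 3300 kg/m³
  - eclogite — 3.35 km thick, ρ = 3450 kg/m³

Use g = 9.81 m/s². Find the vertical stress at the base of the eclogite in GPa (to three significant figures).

gypsum: 2310 kg/m³ × 9.81 m/s² × 1010 m = 2.289×10^7 Pa = 0.02289 GPa
diorite: 2810 kg/m³ × 9.81 m/s² × 2190 m = 6.037×10^7 Pa = 0.06037 GPa
dunite: 3300 kg/m³ × 9.81 m/s² × 2401 m = 7.773×10^7 Pa = 0.07773 GPa
eclogite: 3450 kg/m³ × 9.81 m/s² × 3350 m = 1.134×10^8 Pa = 0.1134 GPa
Total = 0.02289 + 0.06037 + 0.07773 + 0.1134 = 0.27436 GPa

0.274 GPa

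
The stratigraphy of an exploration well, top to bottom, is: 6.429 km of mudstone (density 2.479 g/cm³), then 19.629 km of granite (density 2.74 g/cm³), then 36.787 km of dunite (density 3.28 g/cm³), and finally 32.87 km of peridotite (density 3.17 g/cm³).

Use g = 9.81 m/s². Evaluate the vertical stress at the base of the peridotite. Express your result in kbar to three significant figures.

mudstone: 2479 kg/m³ × 9.81 m/s² × 6429 m = 1.563×10^8 Pa = 1.563 kbar
granite: 2740 kg/m³ × 9.81 m/s² × 19629 m = 5.276×10^8 Pa = 5.276 kbar
dunite: 3280 kg/m³ × 9.81 m/s² × 36787 m = 1.184×10^9 Pa = 11.84 kbar
peridotite: 3170 kg/m³ × 9.81 m/s² × 32870 m = 1.022×10^9 Pa = 10.22 kbar
Total = 1.563 + 5.276 + 11.84 + 10.22 = 28.898 kbar

28.9 kbar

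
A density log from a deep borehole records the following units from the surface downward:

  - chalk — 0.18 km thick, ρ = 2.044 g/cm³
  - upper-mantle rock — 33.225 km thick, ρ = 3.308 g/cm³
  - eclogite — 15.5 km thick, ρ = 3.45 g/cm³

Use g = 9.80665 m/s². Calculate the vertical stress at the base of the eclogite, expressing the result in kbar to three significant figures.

16.1 kbar

chalk: 2044 kg/m³ × 9.80665 m/s² × 180 m = 3.608×10^6 Pa = 0.03608 kbar
upper-mantle rock: 3308 kg/m³ × 9.80665 m/s² × 33225 m = 1.078×10^9 Pa = 10.78 kbar
eclogite: 3450 kg/m³ × 9.80665 m/s² × 15500 m = 5.244×10^8 Pa = 5.244 kbar
Total = 0.03608 + 10.78 + 5.244 = 16.059 kbar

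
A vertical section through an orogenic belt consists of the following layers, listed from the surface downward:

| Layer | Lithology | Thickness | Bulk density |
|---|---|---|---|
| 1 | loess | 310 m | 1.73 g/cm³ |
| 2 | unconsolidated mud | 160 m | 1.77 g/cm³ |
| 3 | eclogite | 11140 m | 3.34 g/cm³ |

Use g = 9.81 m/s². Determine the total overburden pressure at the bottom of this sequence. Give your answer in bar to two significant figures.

3700 bar

loess: 1730 kg/m³ × 9.81 m/s² × 310 m = 5.261×10^6 Pa = 52.61 bar
unconsolidated mud: 1770 kg/m³ × 9.81 m/s² × 160 m = 2.778×10^6 Pa = 27.78 bar
eclogite: 3340 kg/m³ × 9.81 m/s² × 11140 m = 3.650×10^8 Pa = 3650 bar
Total = 52.61 + 27.78 + 3650 = 3730.5 bar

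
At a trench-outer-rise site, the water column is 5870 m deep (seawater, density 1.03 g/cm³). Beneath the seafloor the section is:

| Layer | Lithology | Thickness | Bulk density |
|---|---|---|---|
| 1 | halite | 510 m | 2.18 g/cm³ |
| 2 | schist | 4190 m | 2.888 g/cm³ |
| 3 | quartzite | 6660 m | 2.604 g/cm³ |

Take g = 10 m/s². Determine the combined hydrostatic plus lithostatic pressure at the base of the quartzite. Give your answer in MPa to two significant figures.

370 MPa

seawater: 1030 kg/m³ × 10 m/s² × 5870 m = 6.046×10^7 Pa = 60.46 MPa
halite: 2180 kg/m³ × 10 m/s² × 510 m = 1.112×10^7 Pa = 11.12 MPa
schist: 2888 kg/m³ × 10 m/s² × 4190 m = 1.210×10^8 Pa = 121.0 MPa
quartzite: 2604 kg/m³ × 10 m/s² × 6660 m = 1.734×10^8 Pa = 173.4 MPa
Total = 60.46 + 11.12 + 121.0 + 173.4 = 366.01 MPa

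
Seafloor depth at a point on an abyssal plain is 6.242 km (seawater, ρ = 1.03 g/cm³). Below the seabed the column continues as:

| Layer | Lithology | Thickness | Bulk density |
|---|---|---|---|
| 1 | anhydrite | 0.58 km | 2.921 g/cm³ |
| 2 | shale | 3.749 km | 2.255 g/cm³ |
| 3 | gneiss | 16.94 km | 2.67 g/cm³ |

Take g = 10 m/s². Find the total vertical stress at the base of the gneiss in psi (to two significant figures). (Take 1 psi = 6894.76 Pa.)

seawater: 1030 kg/m³ × 10 m/s² × 6242 m = 6.429×10^7 Pa = 9325 psi
anhydrite: 2921 kg/m³ × 10 m/s² × 580 m = 1.694×10^7 Pa = 2457 psi
shale: 2255 kg/m³ × 10 m/s² × 3749 m = 8.454×10^7 Pa = 12261 psi
gneiss: 2670 kg/m³ × 10 m/s² × 16940 m = 4.523×10^8 Pa = 65600 psi
Total = 9325 + 2457 + 12261 + 65600 = 89644 psi

90000 psi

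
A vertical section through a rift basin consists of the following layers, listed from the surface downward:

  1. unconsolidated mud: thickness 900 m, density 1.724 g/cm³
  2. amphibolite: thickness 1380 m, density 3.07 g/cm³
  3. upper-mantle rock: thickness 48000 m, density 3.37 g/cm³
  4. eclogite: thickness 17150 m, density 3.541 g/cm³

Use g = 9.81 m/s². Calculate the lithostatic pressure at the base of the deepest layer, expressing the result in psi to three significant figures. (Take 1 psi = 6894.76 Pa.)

325000 psi

unconsolidated mud: 1724 kg/m³ × 9.81 m/s² × 900 m = 1.522×10^7 Pa = 2208 psi
amphibolite: 3070 kg/m³ × 9.81 m/s² × 1380 m = 4.156×10^7 Pa = 6028 psi
upper-mantle rock: 3370 kg/m³ × 9.81 m/s² × 48000 m = 1.587×10^9 Pa = 2.302×10^5 psi
eclogite: 3541 kg/m³ × 9.81 m/s² × 17150 m = 5.957×10^8 Pa = 86405 psi
Total = 2208 + 6028 + 2.302×10^5 + 86405 = 3.2480×10^5 psi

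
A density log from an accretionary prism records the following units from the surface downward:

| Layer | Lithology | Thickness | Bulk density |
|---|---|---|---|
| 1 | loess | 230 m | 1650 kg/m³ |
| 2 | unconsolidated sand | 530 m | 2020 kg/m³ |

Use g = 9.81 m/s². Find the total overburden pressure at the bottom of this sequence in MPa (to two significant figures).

14 MPa

loess: 1650 kg/m³ × 9.81 m/s² × 230 m = 3.723×10^6 Pa = 3.723 MPa
unconsolidated sand: 2020 kg/m³ × 9.81 m/s² × 530 m = 1.050×10^7 Pa = 10.50 MPa
Total = 3.723 + 10.50 = 14.225 MPa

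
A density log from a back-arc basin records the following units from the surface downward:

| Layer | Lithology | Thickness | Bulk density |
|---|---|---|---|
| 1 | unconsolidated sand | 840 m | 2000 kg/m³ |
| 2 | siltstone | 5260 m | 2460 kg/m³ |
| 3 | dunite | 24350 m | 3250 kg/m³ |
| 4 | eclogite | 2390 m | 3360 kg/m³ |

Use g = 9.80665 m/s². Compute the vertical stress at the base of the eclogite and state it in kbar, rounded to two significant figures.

unconsolidated sand: 2000 kg/m³ × 9.80665 m/s² × 840 m = 1.648×10^7 Pa = 0.1648 kbar
siltstone: 2460 kg/m³ × 9.80665 m/s² × 5260 m = 1.269×10^8 Pa = 1.269 kbar
dunite: 3250 kg/m³ × 9.80665 m/s² × 24350 m = 7.761×10^8 Pa = 7.761 kbar
eclogite: 3360 kg/m³ × 9.80665 m/s² × 2390 m = 7.875×10^7 Pa = 0.7875 kbar
Total = 0.1648 + 1.269 + 7.761 + 0.7875 = 9.9819 kbar

10 kbar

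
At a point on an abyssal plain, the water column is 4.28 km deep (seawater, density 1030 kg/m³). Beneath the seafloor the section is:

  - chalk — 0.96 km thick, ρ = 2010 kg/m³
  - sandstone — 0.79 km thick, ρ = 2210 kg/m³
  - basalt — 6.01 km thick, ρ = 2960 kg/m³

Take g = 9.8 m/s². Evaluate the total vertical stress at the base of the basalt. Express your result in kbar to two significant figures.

2.5 kbar

seawater: 1030 kg/m³ × 9.8 m/s² × 4280 m = 4.320×10^7 Pa = 0.4320 kbar
chalk: 2010 kg/m³ × 9.8 m/s² × 960 m = 1.891×10^7 Pa = 0.1891 kbar
sandstone: 2210 kg/m³ × 9.8 m/s² × 790 m = 1.711×10^7 Pa = 0.1711 kbar
basalt: 2960 kg/m³ × 9.8 m/s² × 6010 m = 1.743×10^8 Pa = 1.743 kbar
Total = 0.4320 + 0.1891 + 0.1711 + 1.743 = 2.5356 kbar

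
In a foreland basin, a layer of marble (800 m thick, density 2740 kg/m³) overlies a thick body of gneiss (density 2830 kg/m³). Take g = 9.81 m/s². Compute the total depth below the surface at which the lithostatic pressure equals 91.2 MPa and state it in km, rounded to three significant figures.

3.31 km

Pressure at base of upper layers: 2740×9.81×800 = 2.150×10^7 Pa = 21.50 MPa
Remaining pressure to be supplied by gneiss: 9.120×10^7 − 2.150×10^7 = 6.970×10^7 Pa
Additional depth in gneiss = 6.970×10^7 Pa / (2830 kg/m³ × 9.81 m/s²) = 2510.5 m
Total depth = 800 m + 2510.5 m = 3310.5 m
= 3.3105 km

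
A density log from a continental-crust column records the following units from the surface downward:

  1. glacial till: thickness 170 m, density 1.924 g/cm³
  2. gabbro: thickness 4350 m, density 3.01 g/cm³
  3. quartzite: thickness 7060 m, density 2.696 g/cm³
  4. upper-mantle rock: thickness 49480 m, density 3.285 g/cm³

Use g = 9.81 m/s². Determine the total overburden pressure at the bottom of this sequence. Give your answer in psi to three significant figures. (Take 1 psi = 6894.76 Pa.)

glacial till: 1924 kg/m³ × 9.81 m/s² × 170 m = 3.209×10^6 Pa = 465.4 psi
gabbro: 3010 kg/m³ × 9.81 m/s² × 4350 m = 1.284×10^8 Pa = 18630 psi
quartzite: 2696 kg/m³ × 9.81 m/s² × 7060 m = 1.867×10^8 Pa = 27082 psi
upper-mantle rock: 3285 kg/m³ × 9.81 m/s² × 49480 m = 1.595×10^9 Pa = 2.313×10^5 psi
Total = 465.4 + 18630 + 27082 + 2.313×10^5 = 2.7744×10^5 psi

277000 psi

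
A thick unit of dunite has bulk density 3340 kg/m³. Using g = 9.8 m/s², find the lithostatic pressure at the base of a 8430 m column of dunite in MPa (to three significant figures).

276 MPa

dunite: 3340 kg/m³ × 9.8 m/s² × 8430 m = 2.759×10^8 Pa = 275.9 MPa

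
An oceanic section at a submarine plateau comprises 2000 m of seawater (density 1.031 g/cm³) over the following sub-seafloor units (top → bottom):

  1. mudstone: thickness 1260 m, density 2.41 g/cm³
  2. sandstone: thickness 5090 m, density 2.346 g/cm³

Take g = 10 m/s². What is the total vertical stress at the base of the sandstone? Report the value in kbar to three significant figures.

1.70 kbar

seawater: 1031 kg/m³ × 10 m/s² × 2000 m = 2.062×10^7 Pa = 0.2062 kbar
mudstone: 2410 kg/m³ × 10 m/s² × 1260 m = 3.037×10^7 Pa = 0.3037 kbar
sandstone: 2346 kg/m³ × 10 m/s² × 5090 m = 1.194×10^8 Pa = 1.194 kbar
Total = 0.2062 + 0.3037 + 1.194 = 1.7040 kbar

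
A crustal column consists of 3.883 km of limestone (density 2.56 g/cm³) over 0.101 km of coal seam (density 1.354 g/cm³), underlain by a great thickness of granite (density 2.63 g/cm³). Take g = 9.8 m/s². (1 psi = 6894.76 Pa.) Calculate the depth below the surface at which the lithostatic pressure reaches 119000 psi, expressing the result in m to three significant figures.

Pressure at base of upper layers: 2560×9.8×3883 + 1354×9.8×101 = 9.876×10^7 Pa = 14323 psi
Remaining pressure to be supplied by granite: 8.205×10^8 − 9.876×10^7 = 7.217×10^8 Pa
Additional depth in granite = 7.217×10^8 Pa / (2630 kg/m³ × 9.8 m/s²) = 28002 m
Total depth = 3984 m + 28002 m = 31986 m

32000 m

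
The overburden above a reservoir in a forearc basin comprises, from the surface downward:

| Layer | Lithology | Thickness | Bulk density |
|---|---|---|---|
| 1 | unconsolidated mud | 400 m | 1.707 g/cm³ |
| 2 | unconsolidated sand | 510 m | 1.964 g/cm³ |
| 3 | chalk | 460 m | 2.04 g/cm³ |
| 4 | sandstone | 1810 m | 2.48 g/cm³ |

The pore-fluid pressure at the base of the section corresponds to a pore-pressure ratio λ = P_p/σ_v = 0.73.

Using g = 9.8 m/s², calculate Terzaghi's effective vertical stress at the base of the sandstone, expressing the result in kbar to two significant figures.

Overburden (lithostatic) stress σ_v:
unconsolidated mud: 1707 kg/m³ × 9.8 m/s² × 400 m = 6.691×10^6 Pa = 6.691 MPa
unconsolidated sand: 1964 kg/m³ × 9.8 m/s² × 510 m = 9.816×10^6 Pa = 9.816 MPa
chalk: 2040 kg/m³ × 9.8 m/s² × 460 m = 9.196×10^6 Pa = 9.196 MPa
sandstone: 2480 kg/m³ × 9.8 m/s² × 1810 m = 4.399×10^7 Pa = 43.99 MPa
Total = 6.691 + 9.816 + 9.196 + 43.99 = 69.694 MPa
Pore pressure P_p = λ·σ_v = 0.73 × 69.69 MPa = 50.88 MPa
Effective stress σ' = σ_v − P_p = 69.69 − 50.88 = 18.817 MPa = 0.18817 kbar

0.19 kbar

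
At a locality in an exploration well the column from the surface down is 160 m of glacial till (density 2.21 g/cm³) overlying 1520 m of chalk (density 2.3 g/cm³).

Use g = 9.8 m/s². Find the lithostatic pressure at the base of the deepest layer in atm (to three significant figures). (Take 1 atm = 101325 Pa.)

glacial till: 2210 kg/m³ × 9.8 m/s² × 160 m = 3.465×10^6 Pa = 34.20 atm
chalk: 2300 kg/m³ × 9.8 m/s² × 1520 m = 3.426×10^7 Pa = 338.1 atm
Total = 34.20 + 338.1 = 372.33 atm

372 atm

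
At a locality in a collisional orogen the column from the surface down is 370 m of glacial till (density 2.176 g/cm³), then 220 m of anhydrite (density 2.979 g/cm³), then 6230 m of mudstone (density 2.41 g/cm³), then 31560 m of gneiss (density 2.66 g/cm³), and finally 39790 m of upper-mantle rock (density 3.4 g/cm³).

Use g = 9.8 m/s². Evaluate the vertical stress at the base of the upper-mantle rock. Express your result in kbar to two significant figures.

23 kbar

glacial till: 2176 kg/m³ × 9.8 m/s² × 370 m = 7.890×10^6 Pa = 0.07890 kbar
anhydrite: 2979 kg/m³ × 9.8 m/s² × 220 m = 6.423×10^6 Pa = 0.06423 kbar
mudstone: 2410 kg/m³ × 9.8 m/s² × 6230 m = 1.471×10^8 Pa = 1.471 kbar
gneiss: 2660 kg/m³ × 9.8 m/s² × 31560 m = 8.227×10^8 Pa = 8.227 kbar
upper-mantle rock: 3400 kg/m³ × 9.8 m/s² × 39790 m = 1.326×10^9 Pa = 13.26 kbar
Total = 0.07890 + 0.06423 + 1.471 + 8.227 + 13.26 = 23.100 kbar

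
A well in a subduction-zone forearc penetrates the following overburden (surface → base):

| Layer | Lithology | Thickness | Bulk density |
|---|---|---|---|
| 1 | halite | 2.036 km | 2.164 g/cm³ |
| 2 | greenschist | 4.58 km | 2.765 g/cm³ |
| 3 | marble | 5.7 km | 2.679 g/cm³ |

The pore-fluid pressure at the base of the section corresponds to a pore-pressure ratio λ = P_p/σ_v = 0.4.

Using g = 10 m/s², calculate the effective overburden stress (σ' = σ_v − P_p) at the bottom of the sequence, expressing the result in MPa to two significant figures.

190 MPa

Overburden (lithostatic) stress σ_v:
halite: 2164 kg/m³ × 10 m/s² × 2036 m = 4.406×10^7 Pa = 44.06 MPa
greenschist: 2765 kg/m³ × 10 m/s² × 4580 m = 1.266×10^8 Pa = 126.6 MPa
marble: 2679 kg/m³ × 10 m/s² × 5700 m = 1.527×10^8 Pa = 152.7 MPa
Total = 44.06 + 126.6 + 152.7 = 323.40 MPa
Pore pressure P_p = λ·σ_v = 0.4 × 323.4 MPa = 129.4 MPa
Effective stress σ' = σ_v − P_p = 323.4 − 129.4 = 194.04 MPa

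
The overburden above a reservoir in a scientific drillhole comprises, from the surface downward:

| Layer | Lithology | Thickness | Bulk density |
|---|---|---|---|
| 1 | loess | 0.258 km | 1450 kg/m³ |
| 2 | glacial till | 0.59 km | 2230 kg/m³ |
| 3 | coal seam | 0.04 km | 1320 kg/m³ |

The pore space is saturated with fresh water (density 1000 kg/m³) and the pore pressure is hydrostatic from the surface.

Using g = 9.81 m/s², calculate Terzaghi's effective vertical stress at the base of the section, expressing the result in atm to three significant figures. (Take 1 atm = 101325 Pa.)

82.7 atm

Overburden (lithostatic) stress σ_v:
loess: 1450 kg/m³ × 9.81 m/s² × 258 m = 3.670×10^6 Pa = 3.670 MPa
glacial till: 2230 kg/m³ × 9.81 m/s² × 590 m = 1.291×10^7 Pa = 12.91 MPa
coal seam: 1320 kg/m³ × 9.81 m/s² × 40 m = 5.180×10^5 Pa = 0.5180 MPa
Total = 3.670 + 12.91 + 0.5180 = 17.095 MPa
Pore pressure P_p = 1000 kg/m³ × 9.81 m/s² × 888 m = 8.711×10^6 Pa = 8.711 MPa
Effective stress σ' = σ_v − P_p = 17.09 − 8.711 = 8.3836 MPa = 82.740 atm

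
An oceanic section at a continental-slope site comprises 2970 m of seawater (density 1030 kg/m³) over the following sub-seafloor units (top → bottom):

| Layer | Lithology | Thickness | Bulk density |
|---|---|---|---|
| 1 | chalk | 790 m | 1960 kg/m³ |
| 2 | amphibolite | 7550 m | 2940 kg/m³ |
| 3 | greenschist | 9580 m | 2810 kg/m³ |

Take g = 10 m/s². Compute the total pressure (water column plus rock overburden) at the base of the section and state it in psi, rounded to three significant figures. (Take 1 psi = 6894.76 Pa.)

seawater: 1030 kg/m³ × 10 m/s² × 2970 m = 3.059×10^7 Pa = 4437 psi
chalk: 1960 kg/m³ × 10 m/s² × 790 m = 1.548×10^7 Pa = 2246 psi
amphibolite: 2940 kg/m³ × 10 m/s² × 7550 m = 2.220×10^8 Pa = 32194 psi
greenschist: 2810 kg/m³ × 10 m/s² × 9580 m = 2.692×10^8 Pa = 39044 psi
Total = 4437 + 2246 + 32194 + 39044 = 77921 psi

77900 psi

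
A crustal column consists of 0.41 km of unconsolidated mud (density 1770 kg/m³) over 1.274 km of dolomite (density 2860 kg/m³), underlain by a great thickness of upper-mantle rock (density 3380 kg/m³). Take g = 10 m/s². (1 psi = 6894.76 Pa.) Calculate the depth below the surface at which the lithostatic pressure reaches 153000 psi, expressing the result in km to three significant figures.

31.6 km

Pressure at base of upper layers: 1770×10×410 + 2860×10×1274 = 4.369×10^7 Pa = 6337 psi
Remaining pressure to be supplied by upper-mantle rock: 1.055×10^9 − 4.369×10^7 = 1.011×10^9 Pa
Additional depth in upper-mantle rock = 1.011×10^9 Pa / (3380 kg/m³ × 10 m/s²) = 29917 m
Total depth = 1684 m + 29917 m = 31601 m
= 31.601 km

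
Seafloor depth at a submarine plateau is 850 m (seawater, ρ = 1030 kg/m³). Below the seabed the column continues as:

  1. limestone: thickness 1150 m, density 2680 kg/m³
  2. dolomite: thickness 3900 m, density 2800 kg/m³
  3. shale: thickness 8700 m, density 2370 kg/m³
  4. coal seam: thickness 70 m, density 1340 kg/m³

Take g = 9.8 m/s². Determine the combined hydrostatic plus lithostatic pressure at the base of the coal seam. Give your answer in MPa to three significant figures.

seawater: 1030 kg/m³ × 9.8 m/s² × 850 m = 8.580×10^6 Pa = 8.580 MPa
limestone: 2680 kg/m³ × 9.8 m/s² × 1150 m = 3.020×10^7 Pa = 30.20 MPa
dolomite: 2800 kg/m³ × 9.8 m/s² × 3900 m = 1.070×10^8 Pa = 107.0 MPa
shale: 2370 kg/m³ × 9.8 m/s² × 8700 m = 2.021×10^8 Pa = 202.1 MPa
coal seam: 1340 kg/m³ × 9.8 m/s² × 70 m = 9.192×10^5 Pa = 0.9192 MPa
Total = 8.580 + 30.20 + 107.0 + 202.1 + 0.9192 = 348.78 MPa

349 MPa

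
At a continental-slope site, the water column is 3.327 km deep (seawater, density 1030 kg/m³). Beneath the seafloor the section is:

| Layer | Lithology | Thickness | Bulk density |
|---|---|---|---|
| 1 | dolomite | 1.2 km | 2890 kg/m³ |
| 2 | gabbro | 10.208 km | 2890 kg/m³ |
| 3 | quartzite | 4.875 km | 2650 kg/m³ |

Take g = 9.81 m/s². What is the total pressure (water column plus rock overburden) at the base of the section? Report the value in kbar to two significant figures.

seawater: 1030 kg/m³ × 9.81 m/s² × 3327 m = 3.362×10^7 Pa = 0.3362 kbar
dolomite: 2890 kg/m³ × 9.81 m/s² × 1200 m = 3.402×10^7 Pa = 0.3402 kbar
gabbro: 2890 kg/m³ × 9.81 m/s² × 10208 m = 2.894×10^8 Pa = 2.894 kbar
quartzite: 2650 kg/m³ × 9.81 m/s² × 4875 m = 1.267×10^8 Pa = 1.267 kbar
Total = 0.3362 + 0.3402 + 2.894 + 1.267 = 4.8378 kbar

4.8 kbar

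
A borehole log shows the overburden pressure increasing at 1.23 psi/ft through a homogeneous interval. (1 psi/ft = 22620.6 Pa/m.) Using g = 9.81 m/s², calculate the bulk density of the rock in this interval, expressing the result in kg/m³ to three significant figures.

2840 kg/m³

ρ = (dP/dz)/g = 1.23 psi/ft / 9.81 m/s² = 27823 Pa/m / 9.81 m/s² = 2836.2 kg/m³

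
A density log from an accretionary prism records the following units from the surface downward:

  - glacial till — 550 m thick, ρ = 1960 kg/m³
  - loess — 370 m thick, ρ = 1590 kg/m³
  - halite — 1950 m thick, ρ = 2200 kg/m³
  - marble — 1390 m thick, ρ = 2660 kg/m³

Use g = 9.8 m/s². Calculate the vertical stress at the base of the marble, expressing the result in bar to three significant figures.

946 bar

glacial till: 1960 kg/m³ × 9.8 m/s² × 550 m = 1.056×10^7 Pa = 105.6 bar
loess: 1590 kg/m³ × 9.8 m/s² × 370 m = 5.765×10^6 Pa = 57.65 bar
halite: 2200 kg/m³ × 9.8 m/s² × 1950 m = 4.204×10^7 Pa = 420.4 bar
marble: 2660 kg/m³ × 9.8 m/s² × 1390 m = 3.623×10^7 Pa = 362.3 bar
Total = 105.6 + 57.65 + 420.4 + 362.3 = 946.06 bar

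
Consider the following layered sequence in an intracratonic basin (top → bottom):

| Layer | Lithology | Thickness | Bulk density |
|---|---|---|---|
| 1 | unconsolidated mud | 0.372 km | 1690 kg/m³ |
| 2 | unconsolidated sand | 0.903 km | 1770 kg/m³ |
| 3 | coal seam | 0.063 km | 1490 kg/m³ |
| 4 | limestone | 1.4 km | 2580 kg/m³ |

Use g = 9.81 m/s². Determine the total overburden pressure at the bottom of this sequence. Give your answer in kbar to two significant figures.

unconsolidated mud: 1690 kg/m³ × 9.81 m/s² × 372 m = 6.167×10^6 Pa = 0.06167 kbar
unconsolidated sand: 1770 kg/m³ × 9.81 m/s² × 903 m = 1.568×10^7 Pa = 0.1568 kbar
coal seam: 1490 kg/m³ × 9.81 m/s² × 63 m = 9.209×10^5 Pa = 9.209×10^-3 kbar
limestone: 2580 kg/m³ × 9.81 m/s² × 1400 m = 3.543×10^7 Pa = 0.3543 kbar
Total = 0.06167 + 0.1568 + 9.209×10^-3 + 0.3543 = 0.58201 kbar

0.58 kbar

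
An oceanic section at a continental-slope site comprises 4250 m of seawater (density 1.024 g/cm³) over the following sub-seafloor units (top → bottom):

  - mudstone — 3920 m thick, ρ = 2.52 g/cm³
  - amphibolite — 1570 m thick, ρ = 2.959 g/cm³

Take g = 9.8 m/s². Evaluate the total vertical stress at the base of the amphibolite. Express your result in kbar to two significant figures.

seawater: 1024 kg/m³ × 9.8 m/s² × 4250 m = 4.265×10^7 Pa = 0.4265 kbar
mudstone: 2520 kg/m³ × 9.8 m/s² × 3920 m = 9.681×10^7 Pa = 0.9681 kbar
amphibolite: 2959 kg/m³ × 9.8 m/s² × 1570 m = 4.553×10^7 Pa = 0.4553 kbar
Total = 0.4265 + 0.9681 + 0.4553 = 1.8499 kbar

1.8 kbar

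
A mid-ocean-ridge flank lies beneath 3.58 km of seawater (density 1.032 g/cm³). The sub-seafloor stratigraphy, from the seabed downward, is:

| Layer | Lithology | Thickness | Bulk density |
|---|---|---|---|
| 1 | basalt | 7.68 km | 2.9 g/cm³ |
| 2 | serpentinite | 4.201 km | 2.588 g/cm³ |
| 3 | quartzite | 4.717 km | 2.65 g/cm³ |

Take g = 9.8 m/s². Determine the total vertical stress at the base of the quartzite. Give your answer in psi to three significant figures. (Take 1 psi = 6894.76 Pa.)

seawater: 1032 kg/m³ × 9.8 m/s² × 3580 m = 3.621×10^7 Pa = 5251 psi
basalt: 2900 kg/m³ × 9.8 m/s² × 7680 m = 2.183×10^8 Pa = 31657 psi
serpentinite: 2588 kg/m³ × 9.8 m/s² × 4201 m = 1.065×10^8 Pa = 15453 psi
quartzite: 2650 kg/m³ × 9.8 m/s² × 4717 m = 1.225×10^8 Pa = 17767 psi
Total = 5251 + 31657 + 15453 + 17767 = 70129 psi

70100 psi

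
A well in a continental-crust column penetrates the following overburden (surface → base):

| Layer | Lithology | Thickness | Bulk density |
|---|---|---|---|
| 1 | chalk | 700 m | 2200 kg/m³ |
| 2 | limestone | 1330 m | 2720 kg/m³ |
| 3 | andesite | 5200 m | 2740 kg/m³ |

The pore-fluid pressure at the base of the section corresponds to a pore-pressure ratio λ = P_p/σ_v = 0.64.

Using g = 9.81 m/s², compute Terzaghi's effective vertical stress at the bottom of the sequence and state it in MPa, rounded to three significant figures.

Overburden (lithostatic) stress σ_v:
chalk: 2200 kg/m³ × 9.81 m/s² × 700 m = 1.511×10^7 Pa = 15.11 MPa
limestone: 2720 kg/m³ × 9.81 m/s² × 1330 m = 3.549×10^7 Pa = 35.49 MPa
andesite: 2740 kg/m³ × 9.81 m/s² × 5200 m = 1.398×10^8 Pa = 139.8 MPa
Total = 15.11 + 35.49 + 139.8 = 190.37 MPa
Pore pressure P_p = λ·σ_v = 0.64 × 190.4 MPa = 121.8 MPa
Effective stress σ' = σ_v − P_p = 190.4 − 121.8 = 68.533 MPa

68.5 MPa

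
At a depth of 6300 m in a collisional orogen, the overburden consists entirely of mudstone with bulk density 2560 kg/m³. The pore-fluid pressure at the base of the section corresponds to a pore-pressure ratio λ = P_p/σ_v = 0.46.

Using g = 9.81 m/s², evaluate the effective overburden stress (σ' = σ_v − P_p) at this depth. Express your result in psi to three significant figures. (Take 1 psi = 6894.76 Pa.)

12400 psi

Overburden (lithostatic) stress σ_v:
mudstone: 2560 kg/m³ × 9.81 m/s² × 6300 m = 1.582×10^8 Pa = 158.2 MPa
Pore pressure P_p = λ·σ_v = 0.46 × 158.2 MPa = 72.78 MPa
Effective stress σ' = σ_v − P_p = 158.2 − 72.78 = 85.436 MPa = 12392 psi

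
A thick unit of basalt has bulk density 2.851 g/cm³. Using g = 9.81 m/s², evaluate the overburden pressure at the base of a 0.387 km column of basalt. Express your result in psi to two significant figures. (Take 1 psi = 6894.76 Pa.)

basalt: 2851 kg/m³ × 9.81 m/s² × 387 m = 1.082×10^7 Pa = 1570 psi

1600 psi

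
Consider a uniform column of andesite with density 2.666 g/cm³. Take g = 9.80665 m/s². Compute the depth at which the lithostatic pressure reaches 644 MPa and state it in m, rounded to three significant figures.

h = P/(ρg) = 644 MPa / (2666 kg/m³ × 9.80665 m/s²) = 6.440×10^8 Pa / 26145 Pa/m = 24632 m

24600 m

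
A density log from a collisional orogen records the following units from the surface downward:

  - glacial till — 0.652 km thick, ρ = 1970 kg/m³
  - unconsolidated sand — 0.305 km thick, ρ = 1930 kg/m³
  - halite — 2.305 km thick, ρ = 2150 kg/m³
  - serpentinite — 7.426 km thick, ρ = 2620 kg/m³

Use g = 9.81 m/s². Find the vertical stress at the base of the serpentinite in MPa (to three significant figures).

glacial till: 1970 kg/m³ × 9.81 m/s² × 652 m = 1.260×10^7 Pa = 12.60 MPa
unconsolidated sand: 1930 kg/m³ × 9.81 m/s² × 305 m = 5.775×10^6 Pa = 5.775 MPa
halite: 2150 kg/m³ × 9.81 m/s² × 2305 m = 4.862×10^7 Pa = 48.62 MPa
serpentinite: 2620 kg/m³ × 9.81 m/s² × 7426 m = 1.909×10^8 Pa = 190.9 MPa
Total = 12.60 + 5.775 + 48.62 + 190.9 = 257.86 MPa

258 MPa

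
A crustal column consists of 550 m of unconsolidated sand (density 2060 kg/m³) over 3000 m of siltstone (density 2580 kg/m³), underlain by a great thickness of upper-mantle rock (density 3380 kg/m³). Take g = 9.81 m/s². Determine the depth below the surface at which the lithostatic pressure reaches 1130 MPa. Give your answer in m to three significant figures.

Pressure at base of upper layers: 2060×9.81×550 + 2580×9.81×3000 = 8.704×10^7 Pa = 87.04 MPa
Remaining pressure to be supplied by upper-mantle rock: 1.130×10^9 − 8.704×10^7 = 1.043×10^9 Pa
Additional depth in upper-mantle rock = 1.043×10^9 Pa / (3380 kg/m³ × 9.81 m/s²) = 31454 m
Total depth = 3550 m + 31454 m = 35004 m

35000 m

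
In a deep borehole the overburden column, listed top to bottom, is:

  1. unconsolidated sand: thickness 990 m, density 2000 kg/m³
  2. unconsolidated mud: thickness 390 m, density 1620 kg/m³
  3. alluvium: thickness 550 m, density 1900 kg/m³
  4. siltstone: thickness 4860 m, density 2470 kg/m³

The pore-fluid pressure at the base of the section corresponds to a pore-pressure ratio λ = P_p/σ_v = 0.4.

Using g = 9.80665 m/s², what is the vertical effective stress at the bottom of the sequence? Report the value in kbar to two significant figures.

Overburden (lithostatic) stress σ_v:
unconsolidated sand: 2000 kg/m³ × 9.80665 m/s² × 990 m = 1.942×10^7 Pa = 19.42 MPa
unconsolidated mud: 1620 kg/m³ × 9.80665 m/s² × 390 m = 6.196×10^6 Pa = 6.196 MPa
alluvium: 1900 kg/m³ × 9.80665 m/s² × 550 m = 1.025×10^7 Pa = 10.25 MPa
siltstone: 2470 kg/m³ × 9.80665 m/s² × 4860 m = 1.177×10^8 Pa = 117.7 MPa
Total = 19.42 + 6.196 + 10.25 + 117.7 = 153.58 MPa
Pore pressure P_p = λ·σ_v = 0.4 × 153.6 MPa = 61.43 MPa
Effective stress σ' = σ_v − P_p = 153.6 − 61.43 = 92.149 MPa = 0.92149 kbar

0.92 kbar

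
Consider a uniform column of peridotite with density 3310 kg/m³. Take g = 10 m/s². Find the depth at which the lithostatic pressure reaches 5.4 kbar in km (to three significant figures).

h = P/(ρg) = 5.4 kbar / (3310 kg/m³ × 10 m/s²) = 5.400×10^8 Pa / 33100 Pa/m = 16314 m
= 16.314 km

16.3 km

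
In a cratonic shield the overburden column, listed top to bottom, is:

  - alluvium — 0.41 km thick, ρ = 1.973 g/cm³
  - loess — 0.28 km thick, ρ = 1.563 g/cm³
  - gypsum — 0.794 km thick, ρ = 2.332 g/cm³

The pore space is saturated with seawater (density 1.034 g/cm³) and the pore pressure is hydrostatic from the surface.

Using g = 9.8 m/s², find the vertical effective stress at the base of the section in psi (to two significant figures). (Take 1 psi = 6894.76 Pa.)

Overburden (lithostatic) stress σ_v:
alluvium: 1973 kg/m³ × 9.8 m/s² × 410 m = 7.928×10^6 Pa = 7.928 MPa
loess: 1563 kg/m³ × 9.8 m/s² × 280 m = 4.289×10^6 Pa = 4.289 MPa
gypsum: 2332 kg/m³ × 9.8 m/s² × 794 m = 1.815×10^7 Pa = 18.15 MPa
Total = 7.928 + 4.289 + 18.15 = 30.362 MPa
Pore pressure P_p = 1034 kg/m³ × 9.8 m/s² × 1484 m = 1.504×10^7 Pa = 15.04 MPa
Effective stress σ' = σ_v − P_p = 30.36 − 15.04 = 15.324 MPa = 2222.6 psi

2200 psi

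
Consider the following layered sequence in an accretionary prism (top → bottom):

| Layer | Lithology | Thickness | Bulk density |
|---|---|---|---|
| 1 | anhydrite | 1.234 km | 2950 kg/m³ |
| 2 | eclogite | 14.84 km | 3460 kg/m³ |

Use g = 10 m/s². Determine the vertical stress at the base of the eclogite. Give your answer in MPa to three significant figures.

anhydrite: 2950 kg/m³ × 10 m/s² × 1234 m = 3.640×10^7 Pa = 36.40 MPa
eclogite: 3460 kg/m³ × 10 m/s² × 14840 m = 5.135×10^8 Pa = 513.5 MPa
Total = 36.40 + 513.5 = 549.87 MPa

550 MPa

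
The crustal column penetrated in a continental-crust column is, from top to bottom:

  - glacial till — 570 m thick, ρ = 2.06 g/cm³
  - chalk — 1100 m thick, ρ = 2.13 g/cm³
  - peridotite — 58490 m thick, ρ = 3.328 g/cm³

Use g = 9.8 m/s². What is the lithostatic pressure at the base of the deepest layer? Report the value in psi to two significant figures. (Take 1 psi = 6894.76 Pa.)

glacial till: 2060 kg/m³ × 9.8 m/s² × 570 m = 1.151×10^7 Pa = 1669 psi
chalk: 2130 kg/m³ × 9.8 m/s² × 1100 m = 2.296×10^7 Pa = 3330 psi
peridotite: 3328 kg/m³ × 9.8 m/s² × 58490 m = 1.908×10^9 Pa = 2.767×10^5 psi
Total = 1669 + 3330 + 2.767×10^5 = 2.8168×10^5 psi

280000 psi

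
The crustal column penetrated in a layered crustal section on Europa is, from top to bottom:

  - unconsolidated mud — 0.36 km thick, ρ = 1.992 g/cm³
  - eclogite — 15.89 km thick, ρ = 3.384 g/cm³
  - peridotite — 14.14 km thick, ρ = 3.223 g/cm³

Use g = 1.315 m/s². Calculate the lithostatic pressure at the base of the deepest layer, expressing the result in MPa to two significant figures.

130 MPa

unconsolidated mud: 1992 kg/m³ × 1.315 m/s² × 360 m = 9.430×10^5 Pa = 0.9430 MPa
eclogite: 3384 kg/m³ × 1.315 m/s² × 15890 m = 7.071×10^7 Pa = 70.71 MPa
peridotite: 3223 kg/m³ × 1.315 m/s² × 14140 m = 5.993×10^7 Pa = 59.93 MPa
Total = 0.9430 + 70.71 + 59.93 = 131.58 MPa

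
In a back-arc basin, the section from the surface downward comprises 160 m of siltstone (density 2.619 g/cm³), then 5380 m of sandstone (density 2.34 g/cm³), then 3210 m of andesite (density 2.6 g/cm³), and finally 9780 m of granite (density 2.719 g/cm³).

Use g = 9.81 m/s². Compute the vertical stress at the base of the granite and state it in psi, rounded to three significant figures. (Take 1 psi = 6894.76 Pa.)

68200 psi

siltstone: 2619 kg/m³ × 9.81 m/s² × 160 m = 4.111×10^6 Pa = 596.2 psi
sandstone: 2340 kg/m³ × 9.81 m/s² × 5380 m = 1.235×10^8 Pa = 17912 psi
andesite: 2600 kg/m³ × 9.81 m/s² × 3210 m = 8.187×10^7 Pa = 11875 psi
granite: 2719 kg/m³ × 9.81 m/s² × 9780 m = 2.609×10^8 Pa = 37835 psi
Total = 596.2 + 17912 + 11875 + 37835 = 68219 psi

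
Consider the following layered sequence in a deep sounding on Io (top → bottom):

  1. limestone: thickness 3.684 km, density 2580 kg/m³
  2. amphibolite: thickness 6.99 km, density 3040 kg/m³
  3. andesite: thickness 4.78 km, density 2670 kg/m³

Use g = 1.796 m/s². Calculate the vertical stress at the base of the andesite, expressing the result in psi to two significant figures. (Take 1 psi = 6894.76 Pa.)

11000 psi

limestone: 2580 kg/m³ × 1.796 m/s² × 3684 m = 1.707×10^7 Pa = 2476 psi
amphibolite: 3040 kg/m³ × 1.796 m/s² × 6990 m = 3.816×10^7 Pa = 5535 psi
andesite: 2670 kg/m³ × 1.796 m/s² × 4780 m = 2.292×10^7 Pa = 3325 psi
Total = 2476 + 5535 + 3325 = 11336 psi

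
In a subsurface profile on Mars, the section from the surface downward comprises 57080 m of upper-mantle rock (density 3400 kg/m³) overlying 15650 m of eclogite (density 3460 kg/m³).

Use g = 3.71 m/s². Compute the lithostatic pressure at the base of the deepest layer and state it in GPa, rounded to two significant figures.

0.92 GPa

upper-mantle rock: 3400 kg/m³ × 3.71 m/s² × 57080 m = 7.200×10^8 Pa = 0.7200 GPa
eclogite: 3460 kg/m³ × 3.71 m/s² × 15650 m = 2.009×10^8 Pa = 0.2009 GPa
Total = 0.7200 + 0.2009 = 0.92090 GPa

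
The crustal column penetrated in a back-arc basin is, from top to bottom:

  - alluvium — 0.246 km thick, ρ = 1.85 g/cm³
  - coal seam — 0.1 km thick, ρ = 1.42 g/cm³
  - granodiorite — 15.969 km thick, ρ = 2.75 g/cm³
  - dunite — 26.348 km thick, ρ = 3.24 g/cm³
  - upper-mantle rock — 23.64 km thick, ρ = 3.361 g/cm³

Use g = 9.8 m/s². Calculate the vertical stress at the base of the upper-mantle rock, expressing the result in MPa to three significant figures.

alluvium: 1850 kg/m³ × 9.8 m/s² × 246 m = 4.460×10^6 Pa = 4.460 MPa
coal seam: 1420 kg/m³ × 9.8 m/s² × 100 m = 1.392×10^6 Pa = 1.392 MPa
granodiorite: 2750 kg/m³ × 9.8 m/s² × 15969 m = 4.304×10^8 Pa = 430.4 MPa
dunite: 3240 kg/m³ × 9.8 m/s² × 26348 m = 8.366×10^8 Pa = 836.6 MPa
upper-mantle rock: 3361 kg/m³ × 9.8 m/s² × 23640 m = 7.786×10^8 Pa = 778.6 MPa
Total = 4.460 + 1.392 + 430.4 + 836.6 + 778.6 = 2051.5 MPa

2050 MPa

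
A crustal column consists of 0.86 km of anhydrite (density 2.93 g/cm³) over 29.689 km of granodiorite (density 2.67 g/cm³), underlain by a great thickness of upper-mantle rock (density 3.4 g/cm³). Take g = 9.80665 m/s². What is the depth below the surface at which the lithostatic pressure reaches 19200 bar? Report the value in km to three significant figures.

64.1 km

Pressure at base of upper layers: 2930×9.80665×860 + 2670×9.80665×29689 = 8.021×10^8 Pa = 8021 bar
Remaining pressure to be supplied by upper-mantle rock: 1.920×10^9 − 8.021×10^8 = 1.118×10^9 Pa
Additional depth in upper-mantle rock = 1.118×10^9 Pa / (3400 kg/m³ × 9.80665 m/s²) = 33528 m
Total depth = 30549 m + 33528 m = 64077 m
= 64.077 km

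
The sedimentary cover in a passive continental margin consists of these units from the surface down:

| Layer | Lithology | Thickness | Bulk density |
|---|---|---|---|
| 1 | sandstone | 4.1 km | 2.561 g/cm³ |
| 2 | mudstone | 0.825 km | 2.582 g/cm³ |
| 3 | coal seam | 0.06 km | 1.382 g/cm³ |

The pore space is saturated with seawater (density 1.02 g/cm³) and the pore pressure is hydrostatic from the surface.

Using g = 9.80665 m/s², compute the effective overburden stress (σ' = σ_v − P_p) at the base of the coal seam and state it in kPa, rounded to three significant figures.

74800 kPa

Overburden (lithostatic) stress σ_v:
sandstone: 2561 kg/m³ × 9.80665 m/s² × 4100 m = 1.030×10^8 Pa = 103.0 MPa
mudstone: 2582 kg/m³ × 9.80665 m/s² × 825 m = 2.089×10^7 Pa = 20.89 MPa
coal seam: 1382 kg/m³ × 9.80665 m/s² × 60 m = 8.132×10^5 Pa = 0.8132 MPa
Total = 103.0 + 20.89 + 0.8132 = 124.67 MPa
Pore pressure P_p = 1020 kg/m³ × 9.80665 m/s² × 4985 m = 4.986×10^7 Pa = 49.86 MPa
Effective stress σ' = σ_v − P_p = 124.7 − 49.86 = 74.810 MPa = 74810 kPa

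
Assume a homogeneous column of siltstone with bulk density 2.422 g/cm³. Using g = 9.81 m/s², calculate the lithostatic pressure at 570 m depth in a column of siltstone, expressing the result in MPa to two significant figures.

siltstone: 2422 kg/m³ × 9.81 m/s² × 570 m = 1.354×10^7 Pa = 13.54 MPa

14 MPa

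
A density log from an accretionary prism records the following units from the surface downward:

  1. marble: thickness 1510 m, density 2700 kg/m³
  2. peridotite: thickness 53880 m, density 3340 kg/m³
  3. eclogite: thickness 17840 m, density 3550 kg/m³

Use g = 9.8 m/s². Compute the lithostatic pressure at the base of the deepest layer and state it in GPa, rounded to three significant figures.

2.42 GPa

marble: 2700 kg/m³ × 9.8 m/s² × 1510 m = 3.995×10^7 Pa = 0.03995 GPa
peridotite: 3340 kg/m³ × 9.8 m/s² × 53880 m = 1.764×10^9 Pa = 1.764 GPa
eclogite: 3550 kg/m³ × 9.8 m/s² × 17840 m = 6.207×10^8 Pa = 0.6207 GPa
Total = 0.03995 + 1.764 + 0.6207 = 2.4242 GPa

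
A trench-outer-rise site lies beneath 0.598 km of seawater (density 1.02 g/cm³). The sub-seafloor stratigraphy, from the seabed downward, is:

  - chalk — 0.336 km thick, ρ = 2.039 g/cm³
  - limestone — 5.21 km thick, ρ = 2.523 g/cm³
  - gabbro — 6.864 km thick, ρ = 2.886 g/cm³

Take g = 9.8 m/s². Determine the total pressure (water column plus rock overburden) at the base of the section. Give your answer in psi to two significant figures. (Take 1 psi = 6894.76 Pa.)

seawater: 1020 kg/m³ × 9.8 m/s² × 598 m = 5.978×10^6 Pa = 867.0 psi
chalk: 2039 kg/m³ × 9.8 m/s² × 336 m = 6.714×10^6 Pa = 973.8 psi
limestone: 2523 kg/m³ × 9.8 m/s² × 5210 m = 1.288×10^8 Pa = 18684 psi
gabbro: 2886 kg/m³ × 9.8 m/s² × 6864 m = 1.941×10^8 Pa = 28157 psi
Total = 867.0 + 973.8 + 18684 + 28157 = 48681 psi

49000 psi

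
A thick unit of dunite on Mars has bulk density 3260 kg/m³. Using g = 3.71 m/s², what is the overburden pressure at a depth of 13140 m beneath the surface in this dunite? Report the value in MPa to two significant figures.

dunite: 3260 kg/m³ × 3.71 m/s² × 13140 m = 1.589×10^8 Pa = 158.9 MPa

160 MPa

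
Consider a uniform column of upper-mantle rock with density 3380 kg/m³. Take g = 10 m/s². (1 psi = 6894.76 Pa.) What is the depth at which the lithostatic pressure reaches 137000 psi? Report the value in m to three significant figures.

27900 m

h = P/(ρg) = 137000 psi / (3380 kg/m³ × 10 m/s²) = 9.446×10^8 Pa / 33800 Pa/m = 27946 m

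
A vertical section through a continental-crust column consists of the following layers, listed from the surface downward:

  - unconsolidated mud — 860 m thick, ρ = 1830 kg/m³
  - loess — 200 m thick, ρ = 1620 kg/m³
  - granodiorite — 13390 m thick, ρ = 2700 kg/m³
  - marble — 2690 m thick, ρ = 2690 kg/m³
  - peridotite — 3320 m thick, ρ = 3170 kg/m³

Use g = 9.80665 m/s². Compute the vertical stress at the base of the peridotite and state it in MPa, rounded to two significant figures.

unconsolidated mud: 1830 kg/m³ × 9.80665 m/s² × 860 m = 1.543×10^7 Pa = 15.43 MPa
loess: 1620 kg/m³ × 9.80665 m/s² × 200 m = 3.177×10^6 Pa = 3.177 MPa
granodiorite: 2700 kg/m³ × 9.80665 m/s² × 13390 m = 3.545×10^8 Pa = 354.5 MPa
marble: 2690 kg/m³ × 9.80665 m/s² × 2690 m = 7.096×10^7 Pa = 70.96 MPa
peridotite: 3170 kg/m³ × 9.80665 m/s² × 3320 m = 1.032×10^8 Pa = 103.2 MPa
Total = 15.43 + 3.177 + 354.5 + 70.96 + 103.2 = 547.32 MPa

550 MPa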